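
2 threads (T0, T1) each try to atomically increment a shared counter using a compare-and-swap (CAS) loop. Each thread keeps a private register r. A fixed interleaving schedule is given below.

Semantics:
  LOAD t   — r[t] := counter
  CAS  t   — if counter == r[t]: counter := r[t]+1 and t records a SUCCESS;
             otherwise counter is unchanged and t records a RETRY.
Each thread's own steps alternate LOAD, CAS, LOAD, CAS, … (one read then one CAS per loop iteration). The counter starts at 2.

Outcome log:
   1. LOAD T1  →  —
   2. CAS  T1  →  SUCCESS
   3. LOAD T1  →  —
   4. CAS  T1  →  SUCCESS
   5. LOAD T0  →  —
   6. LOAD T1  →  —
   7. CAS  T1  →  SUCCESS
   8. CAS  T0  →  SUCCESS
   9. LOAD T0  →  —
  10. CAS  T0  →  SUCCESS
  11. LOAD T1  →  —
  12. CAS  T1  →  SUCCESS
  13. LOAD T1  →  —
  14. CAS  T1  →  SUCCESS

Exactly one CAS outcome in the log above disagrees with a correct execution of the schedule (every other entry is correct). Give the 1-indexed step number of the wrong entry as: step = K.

Reference trace:
#1 T1 reads 2
#2 T1 CAS(2→3) writes; counter now 3
#3 T1 reads 3
#4 T1 CAS(3→4) writes; counter now 4
#5 T0 reads 4
#6 T1 reads 4
#7 T1 CAS(4→5) writes; counter now 5
#8 T0 CAS(4→5) fails; counter now 5
#9 T0 reads 5
#10 T0 CAS(5→6) writes; counter now 6
#11 T1 reads 6
#12 T1 CAS(6→7) writes; counter now 7
#13 T1 reads 7
#14 T1 CAS(7→8) writes; counter now 8
Flip is step 8.

step = 8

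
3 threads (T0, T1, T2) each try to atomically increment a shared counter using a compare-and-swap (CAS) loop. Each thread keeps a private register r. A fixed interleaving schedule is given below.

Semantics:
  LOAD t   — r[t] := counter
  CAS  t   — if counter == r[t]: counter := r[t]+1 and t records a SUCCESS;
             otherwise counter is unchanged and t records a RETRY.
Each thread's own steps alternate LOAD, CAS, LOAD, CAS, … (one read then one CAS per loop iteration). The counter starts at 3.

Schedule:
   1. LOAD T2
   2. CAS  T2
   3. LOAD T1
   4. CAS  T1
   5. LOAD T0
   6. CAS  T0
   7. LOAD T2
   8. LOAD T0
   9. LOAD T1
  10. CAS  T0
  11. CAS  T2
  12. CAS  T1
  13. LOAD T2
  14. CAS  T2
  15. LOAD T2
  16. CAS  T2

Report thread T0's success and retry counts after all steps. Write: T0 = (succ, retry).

T0 = (2, 0)

[1] T2.load  rd  (counter 3, T2.r 3)
[2] T2.cas  hit  (counter 4, T2.r 3)
[3] T1.load  rd  (counter 4, T1.r 4)
[4] T1.cas  hit  (counter 5, T1.r 4)
[5] T0.load  rd  (counter 5, T0.r 5)
[6] T0.cas  hit  (counter 6, T0.r 5)
[7] T2.load  rd  (counter 6, T2.r 6)
[8] T0.load  rd  (counter 6, T0.r 6)
[9] T1.load  rd  (counter 6, T1.r 6)
[10] T0.cas  hit  (counter 7, T0.r 6)
[11] T2.cas  miss  (counter 7, T2.r 6)
[12] T1.cas  miss  (counter 7, T1.r 6)
[13] T2.load  rd  (counter 7, T2.r 7)
[14] T2.cas  hit  (counter 8, T2.r 7)
[15] T2.load  rd  (counter 8, T2.r 8)
[16] T2.cas  hit  (counter 9, T2.r 8)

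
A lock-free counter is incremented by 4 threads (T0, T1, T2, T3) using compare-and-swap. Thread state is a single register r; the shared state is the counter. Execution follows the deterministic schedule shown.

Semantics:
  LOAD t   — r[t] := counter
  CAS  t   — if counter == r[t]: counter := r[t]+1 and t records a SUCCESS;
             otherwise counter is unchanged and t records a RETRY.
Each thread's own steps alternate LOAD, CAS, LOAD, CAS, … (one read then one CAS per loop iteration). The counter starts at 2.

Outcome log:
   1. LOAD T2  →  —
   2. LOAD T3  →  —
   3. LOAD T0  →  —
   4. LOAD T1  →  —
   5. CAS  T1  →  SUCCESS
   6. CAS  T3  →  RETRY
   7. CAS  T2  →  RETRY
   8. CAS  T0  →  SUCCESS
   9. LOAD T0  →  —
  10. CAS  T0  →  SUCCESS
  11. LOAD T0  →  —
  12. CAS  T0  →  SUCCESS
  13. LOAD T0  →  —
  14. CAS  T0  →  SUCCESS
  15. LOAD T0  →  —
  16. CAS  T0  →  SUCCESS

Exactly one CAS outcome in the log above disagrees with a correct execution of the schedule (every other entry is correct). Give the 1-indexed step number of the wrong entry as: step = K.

Reference trace:
   1) LOAD T2:  M=2  r_T2=2
   2) LOAD T3:  M=2  r_T3=2
   3) LOAD T0:  M=2  r_T0=2
   4) LOAD T1:  M=2  r_T1=2
   5) CAS  T1:  M=3  r_T1=2 ✓
   6) CAS  T3:  M=3  r_T3=2 ✗
   7) CAS  T2:  M=3  r_T2=2 ✗
   8) CAS  T0:  M=3  r_T0=2 ✗
   9) LOAD T0:  M=3  r_T0=3
  10) CAS  T0:  M=4  r_T0=3 ✓
  11) LOAD T0:  M=4  r_T0=4
  12) CAS  T0:  M=5  r_T0=4 ✓
  13) LOAD T0:  M=5  r_T0=5
  14) CAS  T0:  M=6  r_T0=5 ✓
  15) LOAD T0:  M=6  r_T0=6
  16) CAS  T0:  M=7  r_T0=6 ✓
Log disagrees first at step 8.

step = 8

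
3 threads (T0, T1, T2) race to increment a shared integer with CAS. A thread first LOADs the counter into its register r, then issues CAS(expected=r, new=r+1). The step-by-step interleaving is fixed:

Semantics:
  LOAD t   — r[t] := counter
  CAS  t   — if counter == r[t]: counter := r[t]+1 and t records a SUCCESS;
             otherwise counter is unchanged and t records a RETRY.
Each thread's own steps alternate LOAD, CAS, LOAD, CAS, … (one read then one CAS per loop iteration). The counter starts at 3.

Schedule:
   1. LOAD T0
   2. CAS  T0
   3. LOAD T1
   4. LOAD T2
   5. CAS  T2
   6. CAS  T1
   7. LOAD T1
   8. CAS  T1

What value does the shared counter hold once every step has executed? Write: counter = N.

1. LOAD T0 → mem=3 r[T0]=3 [LOAD]
2. CAS T0 → mem=4 r[T0]=3 [OK]
3. LOAD T1 → mem=4 r[T1]=4 [LOAD]
4. LOAD T2 → mem=4 r[T2]=4 [LOAD]
5. CAS T2 → mem=5 r[T2]=4 [OK]
6. CAS T1 → mem=5 r[T1]=4 [RETRY]
7. LOAD T1 → mem=5 r[T1]=5 [LOAD]
8. CAS T1 → mem=6 r[T1]=5 [OK]

counter = 6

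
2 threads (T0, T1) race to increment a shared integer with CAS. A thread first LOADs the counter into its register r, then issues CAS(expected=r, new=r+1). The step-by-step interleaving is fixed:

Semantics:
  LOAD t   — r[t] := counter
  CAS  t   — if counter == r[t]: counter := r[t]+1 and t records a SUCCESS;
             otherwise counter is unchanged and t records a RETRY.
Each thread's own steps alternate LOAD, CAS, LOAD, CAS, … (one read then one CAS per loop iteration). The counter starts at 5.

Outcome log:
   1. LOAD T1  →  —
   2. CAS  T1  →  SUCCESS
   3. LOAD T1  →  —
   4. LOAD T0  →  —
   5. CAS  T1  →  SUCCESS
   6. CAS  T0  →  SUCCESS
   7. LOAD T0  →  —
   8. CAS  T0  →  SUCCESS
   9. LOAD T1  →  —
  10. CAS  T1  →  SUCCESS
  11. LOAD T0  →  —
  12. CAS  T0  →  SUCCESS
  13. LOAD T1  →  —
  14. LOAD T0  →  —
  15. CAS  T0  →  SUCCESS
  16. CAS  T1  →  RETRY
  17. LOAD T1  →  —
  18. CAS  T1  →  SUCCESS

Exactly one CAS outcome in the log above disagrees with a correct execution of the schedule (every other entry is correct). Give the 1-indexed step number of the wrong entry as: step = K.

step = 6

Re-executing:
[1] T1.load  rd  (counter 5, T1.r 5)
[2] T1.cas  hit  (counter 6, T1.r 5)
[3] T1.load  rd  (counter 6, T1.r 6)
[4] T0.load  rd  (counter 6, T0.r 6)
[5] T1.cas  hit  (counter 7, T1.r 6)
[6] T0.cas  miss  (counter 7, T0.r 6)
[7] T0.load  rd  (counter 7, T0.r 7)
[8] T0.cas  hit  (counter 8, T0.r 7)
[9] T1.load  rd  (counter 8, T1.r 8)
[10] T1.cas  hit  (counter 9, T1.r 8)
[11] T0.load  rd  (counter 9, T0.r 9)
[12] T0.cas  hit  (counter 10, T0.r 9)
[13] T1.load  rd  (counter 10, T1.r 10)
[14] T0.load  rd  (counter 10, T0.r 10)
[15] T0.cas  hit  (counter 11, T0.r 10)
[16] T1.cas  miss  (counter 11, T1.r 10)
[17] T1.load  rd  (counter 11, T1.r 11)
[18] T1.cas  hit  (counter 12, T1.r 11)
Log disagrees first at step 6.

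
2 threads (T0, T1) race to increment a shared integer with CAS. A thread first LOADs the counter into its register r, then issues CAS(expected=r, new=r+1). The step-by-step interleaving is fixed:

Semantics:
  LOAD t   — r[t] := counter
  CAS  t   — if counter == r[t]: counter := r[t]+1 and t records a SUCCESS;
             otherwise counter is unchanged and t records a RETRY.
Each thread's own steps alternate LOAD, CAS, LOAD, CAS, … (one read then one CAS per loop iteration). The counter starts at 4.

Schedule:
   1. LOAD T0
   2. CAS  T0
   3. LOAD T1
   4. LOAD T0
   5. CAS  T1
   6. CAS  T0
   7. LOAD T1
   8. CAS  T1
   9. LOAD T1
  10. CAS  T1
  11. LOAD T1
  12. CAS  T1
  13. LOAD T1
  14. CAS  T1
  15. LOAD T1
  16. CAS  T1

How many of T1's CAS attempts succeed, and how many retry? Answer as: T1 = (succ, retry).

T1 = (6, 0)

#1 T0 reads 4
#2 T0 CAS(4→5) writes; counter now 5
#3 T1 reads 5
#4 T0 reads 5
#5 T1 CAS(5→6) writes; counter now 6
#6 T0 CAS(5→6) fails; counter now 6
#7 T1 reads 6
#8 T1 CAS(6→7) writes; counter now 7
#9 T1 reads 7
#10 T1 CAS(7→8) writes; counter now 8
#11 T1 reads 8
#12 T1 CAS(8→9) writes; counter now 9
#13 T1 reads 9
#14 T1 CAS(9→10) writes; counter now 10
#15 T1 reads 10
#16 T1 CAS(10→11) writes; counter now 11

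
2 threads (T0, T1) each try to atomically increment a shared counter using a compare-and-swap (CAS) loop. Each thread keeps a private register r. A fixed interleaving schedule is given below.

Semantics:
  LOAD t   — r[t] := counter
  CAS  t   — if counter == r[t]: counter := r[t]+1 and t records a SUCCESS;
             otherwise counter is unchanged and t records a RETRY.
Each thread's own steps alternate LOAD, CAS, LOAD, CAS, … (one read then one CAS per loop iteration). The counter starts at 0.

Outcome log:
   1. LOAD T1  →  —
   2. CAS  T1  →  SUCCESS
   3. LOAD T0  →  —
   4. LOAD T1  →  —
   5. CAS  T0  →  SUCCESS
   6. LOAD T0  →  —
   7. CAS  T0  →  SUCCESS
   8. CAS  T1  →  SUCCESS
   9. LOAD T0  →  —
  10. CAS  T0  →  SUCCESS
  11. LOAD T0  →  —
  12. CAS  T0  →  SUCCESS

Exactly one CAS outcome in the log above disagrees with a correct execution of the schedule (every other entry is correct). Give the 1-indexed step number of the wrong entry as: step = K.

Re-executing:
step 1: T1 LOAD ⇒ load; ctr=0 reg=0
step 2: T1 CAS ⇒ ok; ctr=1 reg=0
step 3: T0 LOAD ⇒ load; ctr=1 reg=1
step 4: T1 LOAD ⇒ load; ctr=1 reg=1
step 5: T0 CAS ⇒ ok; ctr=2 reg=1
step 6: T0 LOAD ⇒ load; ctr=2 reg=2
step 7: T0 CAS ⇒ ok; ctr=3 reg=2
step 8: T1 CAS ⇒ retry; ctr=3 reg=1
step 9: T0 LOAD ⇒ load; ctr=3 reg=3
step 10: T0 CAS ⇒ ok; ctr=4 reg=3
step 11: T0 LOAD ⇒ load; ctr=4 reg=4
step 12: T0 CAS ⇒ ok; ctr=5 reg=4
Mismatch at 8.

step = 8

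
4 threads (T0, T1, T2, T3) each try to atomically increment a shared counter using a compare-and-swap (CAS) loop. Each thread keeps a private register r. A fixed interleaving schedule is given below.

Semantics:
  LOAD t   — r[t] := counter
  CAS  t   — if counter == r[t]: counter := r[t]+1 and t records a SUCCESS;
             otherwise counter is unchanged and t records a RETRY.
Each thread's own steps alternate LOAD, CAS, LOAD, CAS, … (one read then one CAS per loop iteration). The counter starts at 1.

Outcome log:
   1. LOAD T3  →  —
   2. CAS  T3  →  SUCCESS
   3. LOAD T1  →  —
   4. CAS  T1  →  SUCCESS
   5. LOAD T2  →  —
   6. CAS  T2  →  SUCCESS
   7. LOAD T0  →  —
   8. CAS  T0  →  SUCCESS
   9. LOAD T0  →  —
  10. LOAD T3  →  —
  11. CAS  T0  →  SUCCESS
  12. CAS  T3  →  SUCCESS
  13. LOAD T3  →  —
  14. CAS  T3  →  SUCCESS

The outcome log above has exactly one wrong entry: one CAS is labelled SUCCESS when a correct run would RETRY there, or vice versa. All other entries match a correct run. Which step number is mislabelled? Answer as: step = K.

Correct run:
   1) LOAD T3:  M=1  r_T3=1
   2) CAS  T3:  M=2  r_T3=1 ✓
   3) LOAD T1:  M=2  r_T1=2
   4) CAS  T1:  M=3  r_T1=2 ✓
   5) LOAD T2:  M=3  r_T2=3
   6) CAS  T2:  M=4  r_T2=3 ✓
   7) LOAD T0:  M=4  r_T0=4
   8) CAS  T0:  M=5  r_T0=4 ✓
   9) LOAD T0:  M=5  r_T0=5
  10) LOAD T3:  M=5  r_T3=5
  11) CAS  T0:  M=6  r_T0=5 ✓
  12) CAS  T3:  M=6  r_T3=5 ✗
  13) LOAD T3:  M=6  r_T3=6
  14) CAS  T3:  M=7  r_T3=6 ✓
Flip is step 12.

step = 12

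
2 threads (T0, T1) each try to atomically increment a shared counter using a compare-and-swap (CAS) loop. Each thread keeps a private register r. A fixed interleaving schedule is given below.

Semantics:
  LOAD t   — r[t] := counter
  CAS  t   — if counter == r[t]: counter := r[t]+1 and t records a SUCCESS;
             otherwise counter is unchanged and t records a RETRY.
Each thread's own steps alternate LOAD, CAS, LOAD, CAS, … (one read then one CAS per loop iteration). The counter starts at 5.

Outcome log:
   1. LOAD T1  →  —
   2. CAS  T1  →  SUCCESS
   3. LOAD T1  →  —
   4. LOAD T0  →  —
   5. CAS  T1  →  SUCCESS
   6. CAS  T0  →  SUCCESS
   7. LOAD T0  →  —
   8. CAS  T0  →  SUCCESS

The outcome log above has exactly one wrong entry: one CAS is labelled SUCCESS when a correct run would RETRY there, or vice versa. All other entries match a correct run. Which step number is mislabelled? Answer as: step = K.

Reference trace:
   1) LOAD T1:  M=5  r_T1=5
   2) CAS  T1:  M=6  r_T1=5 ✓
   3) LOAD T1:  M=6  r_T1=6
   4) LOAD T0:  M=6  r_T0=6
   5) CAS  T1:  M=7  r_T1=6 ✓
   6) CAS  T0:  M=7  r_T0=6 ✗
   7) LOAD T0:  M=7  r_T0=7
   8) CAS  T0:  M=8  r_T0=7 ✓
Flip is step 6.

step = 6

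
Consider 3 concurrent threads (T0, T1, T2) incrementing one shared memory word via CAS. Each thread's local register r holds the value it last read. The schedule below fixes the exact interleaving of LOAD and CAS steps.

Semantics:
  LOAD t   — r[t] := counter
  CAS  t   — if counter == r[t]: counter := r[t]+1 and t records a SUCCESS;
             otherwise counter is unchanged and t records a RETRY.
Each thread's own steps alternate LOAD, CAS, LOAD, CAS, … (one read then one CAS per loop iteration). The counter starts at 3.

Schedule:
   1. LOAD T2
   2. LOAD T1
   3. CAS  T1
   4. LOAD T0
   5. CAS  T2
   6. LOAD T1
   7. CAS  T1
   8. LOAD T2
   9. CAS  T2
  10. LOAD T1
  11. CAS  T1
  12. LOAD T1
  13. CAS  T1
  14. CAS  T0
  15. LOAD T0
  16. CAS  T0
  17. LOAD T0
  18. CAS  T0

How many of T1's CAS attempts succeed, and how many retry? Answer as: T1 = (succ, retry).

T1 = (4, 0)

T2 LOAD — after: cnt=3, r=3 — load
T1 LOAD — after: cnt=3, r=3 — load
T1 CAS — after: cnt=4, r=3 — ok
T0 LOAD — after: cnt=4, r=4 — load
T2 CAS — after: cnt=4, r=3 — retry
T1 LOAD — after: cnt=4, r=4 — load
T1 CAS — after: cnt=5, r=4 — ok
T2 LOAD — after: cnt=5, r=5 — load
T2 CAS — after: cnt=6, r=5 — ok
T1 LOAD — after: cnt=6, r=6 — load
T1 CAS — after: cnt=7, r=6 — ok
T1 LOAD — after: cnt=7, r=7 — load
T1 CAS — after: cnt=8, r=7 — ok
T0 CAS — after: cnt=8, r=4 — retry
T0 LOAD — after: cnt=8, r=8 — load
T0 CAS — after: cnt=9, r=8 — ok
T0 LOAD — after: cnt=9, r=9 — load
T0 CAS — after: cnt=10, r=9 — ok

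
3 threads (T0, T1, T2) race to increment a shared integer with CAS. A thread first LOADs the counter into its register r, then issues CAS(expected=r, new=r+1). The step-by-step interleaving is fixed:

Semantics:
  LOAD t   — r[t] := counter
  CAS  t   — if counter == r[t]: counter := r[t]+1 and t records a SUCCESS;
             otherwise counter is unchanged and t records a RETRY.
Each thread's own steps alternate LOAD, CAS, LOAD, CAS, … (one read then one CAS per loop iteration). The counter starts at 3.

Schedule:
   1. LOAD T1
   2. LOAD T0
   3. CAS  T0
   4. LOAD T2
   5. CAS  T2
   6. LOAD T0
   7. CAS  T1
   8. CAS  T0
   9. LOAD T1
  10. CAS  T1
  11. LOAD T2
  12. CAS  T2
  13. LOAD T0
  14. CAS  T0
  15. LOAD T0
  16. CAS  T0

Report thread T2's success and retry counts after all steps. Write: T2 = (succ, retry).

T2 = (2, 0)

T1 LOAD — after: cnt=3, r=3 — load
T0 LOAD — after: cnt=3, r=3 — load
T0 CAS — after: cnt=4, r=3 — ok
T2 LOAD — after: cnt=4, r=4 — load
T2 CAS — after: cnt=5, r=4 — ok
T0 LOAD — after: cnt=5, r=5 — load
T1 CAS — after: cnt=5, r=3 — retry
T0 CAS — after: cnt=6, r=5 — ok
T1 LOAD — after: cnt=6, r=6 — load
T1 CAS — after: cnt=7, r=6 — ok
T2 LOAD — after: cnt=7, r=7 — load
T2 CAS — after: cnt=8, r=7 — ok
T0 LOAD — after: cnt=8, r=8 — load
T0 CAS — after: cnt=9, r=8 — ok
T0 LOAD — after: cnt=9, r=9 — load
T0 CAS — after: cnt=10, r=9 — ok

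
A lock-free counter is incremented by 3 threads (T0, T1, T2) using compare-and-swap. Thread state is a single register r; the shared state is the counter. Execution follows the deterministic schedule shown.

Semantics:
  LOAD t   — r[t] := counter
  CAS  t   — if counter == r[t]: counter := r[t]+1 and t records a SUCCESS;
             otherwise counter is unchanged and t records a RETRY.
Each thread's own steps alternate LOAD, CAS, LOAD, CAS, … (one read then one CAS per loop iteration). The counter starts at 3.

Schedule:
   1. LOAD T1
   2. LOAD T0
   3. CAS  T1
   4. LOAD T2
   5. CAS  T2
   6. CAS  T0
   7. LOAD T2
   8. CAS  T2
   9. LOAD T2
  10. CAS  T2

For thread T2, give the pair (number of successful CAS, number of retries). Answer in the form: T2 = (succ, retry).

T2 = (3, 0)

T1 LOAD — after: cnt=3, r=3 — load
T0 LOAD — after: cnt=3, r=3 — load
T1 CAS — after: cnt=4, r=3 — ok
T2 LOAD — after: cnt=4, r=4 — load
T2 CAS — after: cnt=5, r=4 — ok
T0 CAS — after: cnt=5, r=3 — retry
T2 LOAD — after: cnt=5, r=5 — load
T2 CAS — after: cnt=6, r=5 — ok
T2 LOAD — after: cnt=6, r=6 — load
T2 CAS — after: cnt=7, r=6 — ok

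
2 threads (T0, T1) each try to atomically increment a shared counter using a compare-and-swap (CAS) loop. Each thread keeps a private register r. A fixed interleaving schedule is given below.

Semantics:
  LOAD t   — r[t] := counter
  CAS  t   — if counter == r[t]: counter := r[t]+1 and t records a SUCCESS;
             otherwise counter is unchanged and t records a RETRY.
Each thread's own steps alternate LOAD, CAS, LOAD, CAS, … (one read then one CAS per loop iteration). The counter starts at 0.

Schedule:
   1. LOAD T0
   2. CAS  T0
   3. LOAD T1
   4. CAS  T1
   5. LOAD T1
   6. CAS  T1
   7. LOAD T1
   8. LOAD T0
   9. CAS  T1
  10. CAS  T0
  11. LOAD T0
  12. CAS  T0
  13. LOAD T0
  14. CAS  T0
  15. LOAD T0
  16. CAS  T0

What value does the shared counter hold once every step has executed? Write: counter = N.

counter = 7

   1) LOAD T0:  M=0  r_T0=0
   2) CAS  T0:  M=1  r_T0=0 ✓
   3) LOAD T1:  M=1  r_T1=1
   4) CAS  T1:  M=2  r_T1=1 ✓
   5) LOAD T1:  M=2  r_T1=2
   6) CAS  T1:  M=3  r_T1=2 ✓
   7) LOAD T1:  M=3  r_T1=3
   8) LOAD T0:  M=3  r_T0=3
   9) CAS  T1:  M=4  r_T1=3 ✓
  10) CAS  T0:  M=4  r_T0=3 ✗
  11) LOAD T0:  M=4  r_T0=4
  12) CAS  T0:  M=5  r_T0=4 ✓
  13) LOAD T0:  M=5  r_T0=5
  14) CAS  T0:  M=6  r_T0=5 ✓
  15) LOAD T0:  M=6  r_T0=6
  16) CAS  T0:  M=7  r_T0=6 ✓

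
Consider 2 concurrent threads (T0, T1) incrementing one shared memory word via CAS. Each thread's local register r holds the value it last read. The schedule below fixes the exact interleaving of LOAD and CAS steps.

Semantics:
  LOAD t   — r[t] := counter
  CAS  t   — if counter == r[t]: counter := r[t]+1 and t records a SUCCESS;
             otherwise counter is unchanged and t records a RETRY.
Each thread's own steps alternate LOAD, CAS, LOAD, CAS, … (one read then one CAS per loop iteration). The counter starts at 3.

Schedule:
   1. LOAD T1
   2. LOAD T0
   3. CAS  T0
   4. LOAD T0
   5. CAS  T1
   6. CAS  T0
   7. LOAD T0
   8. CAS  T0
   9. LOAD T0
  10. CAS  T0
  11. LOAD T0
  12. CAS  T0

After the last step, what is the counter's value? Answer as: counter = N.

counter = 8

T1 LOAD — after: cnt=3, r=3 — load
T0 LOAD — after: cnt=3, r=3 — load
T0 CAS — after: cnt=4, r=3 — ok
T0 LOAD — after: cnt=4, r=4 — load
T1 CAS — after: cnt=4, r=3 — retry
T0 CAS — after: cnt=5, r=4 — ok
T0 LOAD — after: cnt=5, r=5 — load
T0 CAS — after: cnt=6, r=5 — ok
T0 LOAD — after: cnt=6, r=6 — load
T0 CAS — after: cnt=7, r=6 — ok
T0 LOAD — after: cnt=7, r=7 — load
T0 CAS — after: cnt=8, r=7 — ok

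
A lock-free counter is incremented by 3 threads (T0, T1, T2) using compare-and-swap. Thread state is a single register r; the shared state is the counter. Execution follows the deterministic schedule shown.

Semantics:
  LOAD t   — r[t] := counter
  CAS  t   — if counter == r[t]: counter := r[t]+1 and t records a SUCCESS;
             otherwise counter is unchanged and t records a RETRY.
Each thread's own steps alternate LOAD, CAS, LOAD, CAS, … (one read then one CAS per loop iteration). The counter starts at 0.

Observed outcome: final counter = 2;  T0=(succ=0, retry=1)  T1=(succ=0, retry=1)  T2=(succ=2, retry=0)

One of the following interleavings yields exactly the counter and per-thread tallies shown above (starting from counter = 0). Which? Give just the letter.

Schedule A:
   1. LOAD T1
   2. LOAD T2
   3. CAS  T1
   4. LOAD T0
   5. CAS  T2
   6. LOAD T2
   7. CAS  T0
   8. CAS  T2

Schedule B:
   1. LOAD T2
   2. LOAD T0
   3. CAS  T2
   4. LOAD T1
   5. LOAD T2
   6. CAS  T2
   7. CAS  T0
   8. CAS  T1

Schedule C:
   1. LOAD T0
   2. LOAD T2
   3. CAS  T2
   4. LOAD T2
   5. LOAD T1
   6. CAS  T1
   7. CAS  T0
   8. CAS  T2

Run B:
T2 LOAD — after: cnt=0, r=0 — load
T0 LOAD — after: cnt=0, r=0 — load
T2 CAS — after: cnt=1, r=0 — ok
T1 LOAD — after: cnt=1, r=1 — load
T2 LOAD — after: cnt=1, r=1 — load
T2 CAS — after: cnt=2, r=1 — ok
T0 CAS — after: cnt=2, r=0 — retry
T1 CAS — after: cnt=2, r=1 — retry

B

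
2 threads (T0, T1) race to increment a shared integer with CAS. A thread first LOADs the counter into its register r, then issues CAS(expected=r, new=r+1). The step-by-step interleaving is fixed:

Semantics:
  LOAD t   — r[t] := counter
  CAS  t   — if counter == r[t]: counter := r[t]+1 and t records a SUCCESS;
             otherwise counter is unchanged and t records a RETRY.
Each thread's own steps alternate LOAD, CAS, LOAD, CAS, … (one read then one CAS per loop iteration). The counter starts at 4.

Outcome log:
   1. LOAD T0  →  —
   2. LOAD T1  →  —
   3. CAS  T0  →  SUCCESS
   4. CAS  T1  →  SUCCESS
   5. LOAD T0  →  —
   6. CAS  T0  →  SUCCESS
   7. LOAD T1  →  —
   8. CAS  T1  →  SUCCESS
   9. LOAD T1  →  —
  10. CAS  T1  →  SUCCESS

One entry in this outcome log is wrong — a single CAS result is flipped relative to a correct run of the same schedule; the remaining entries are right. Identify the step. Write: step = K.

step = 4

Re-executing:
   1) LOAD T0:  M=4  r_T0=4
   2) LOAD T1:  M=4  r_T1=4
   3) CAS  T0:  M=5  r_T0=4 ✓
   4) CAS  T1:  M=5  r_T1=4 ✗
   5) LOAD T0:  M=5  r_T0=5
   6) CAS  T0:  M=6  r_T0=5 ✓
   7) LOAD T1:  M=6  r_T1=6
   8) CAS  T1:  M=7  r_T1=6 ✓
   9) LOAD T1:  M=7  r_T1=7
  10) CAS  T1:  M=8  r_T1=7 ✓
Mismatch at 4.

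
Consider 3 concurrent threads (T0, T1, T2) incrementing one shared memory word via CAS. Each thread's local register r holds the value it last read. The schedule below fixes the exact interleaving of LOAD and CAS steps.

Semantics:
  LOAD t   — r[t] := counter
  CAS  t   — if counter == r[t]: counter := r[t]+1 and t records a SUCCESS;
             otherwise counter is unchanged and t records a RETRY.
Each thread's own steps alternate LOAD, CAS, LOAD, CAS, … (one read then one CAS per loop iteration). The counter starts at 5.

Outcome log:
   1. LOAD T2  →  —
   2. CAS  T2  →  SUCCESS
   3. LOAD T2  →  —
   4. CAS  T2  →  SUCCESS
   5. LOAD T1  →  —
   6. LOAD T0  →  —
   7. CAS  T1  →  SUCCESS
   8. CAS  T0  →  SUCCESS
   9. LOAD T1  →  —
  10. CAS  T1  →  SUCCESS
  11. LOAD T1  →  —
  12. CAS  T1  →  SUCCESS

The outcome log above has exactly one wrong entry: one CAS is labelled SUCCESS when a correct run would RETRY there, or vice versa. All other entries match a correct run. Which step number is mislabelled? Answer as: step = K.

step = 8

Re-executing:
1. LOAD T2 → mem=5 r[T2]=5 [LOAD]
2. CAS T2 → mem=6 r[T2]=5 [OK]
3. LOAD T2 → mem=6 r[T2]=6 [LOAD]
4. CAS T2 → mem=7 r[T2]=6 [OK]
5. LOAD T1 → mem=7 r[T1]=7 [LOAD]
6. LOAD T0 → mem=7 r[T0]=7 [LOAD]
7. CAS T1 → mem=8 r[T1]=7 [OK]
8. CAS T0 → mem=8 r[T0]=7 [RETRY]
9. LOAD T1 → mem=8 r[T1]=8 [LOAD]
10. CAS T1 → mem=9 r[T1]=8 [OK]
11. LOAD T1 → mem=9 r[T1]=9 [LOAD]
12. CAS T1 → mem=10 r[T1]=9 [OK]
Log disagrees first at step 8.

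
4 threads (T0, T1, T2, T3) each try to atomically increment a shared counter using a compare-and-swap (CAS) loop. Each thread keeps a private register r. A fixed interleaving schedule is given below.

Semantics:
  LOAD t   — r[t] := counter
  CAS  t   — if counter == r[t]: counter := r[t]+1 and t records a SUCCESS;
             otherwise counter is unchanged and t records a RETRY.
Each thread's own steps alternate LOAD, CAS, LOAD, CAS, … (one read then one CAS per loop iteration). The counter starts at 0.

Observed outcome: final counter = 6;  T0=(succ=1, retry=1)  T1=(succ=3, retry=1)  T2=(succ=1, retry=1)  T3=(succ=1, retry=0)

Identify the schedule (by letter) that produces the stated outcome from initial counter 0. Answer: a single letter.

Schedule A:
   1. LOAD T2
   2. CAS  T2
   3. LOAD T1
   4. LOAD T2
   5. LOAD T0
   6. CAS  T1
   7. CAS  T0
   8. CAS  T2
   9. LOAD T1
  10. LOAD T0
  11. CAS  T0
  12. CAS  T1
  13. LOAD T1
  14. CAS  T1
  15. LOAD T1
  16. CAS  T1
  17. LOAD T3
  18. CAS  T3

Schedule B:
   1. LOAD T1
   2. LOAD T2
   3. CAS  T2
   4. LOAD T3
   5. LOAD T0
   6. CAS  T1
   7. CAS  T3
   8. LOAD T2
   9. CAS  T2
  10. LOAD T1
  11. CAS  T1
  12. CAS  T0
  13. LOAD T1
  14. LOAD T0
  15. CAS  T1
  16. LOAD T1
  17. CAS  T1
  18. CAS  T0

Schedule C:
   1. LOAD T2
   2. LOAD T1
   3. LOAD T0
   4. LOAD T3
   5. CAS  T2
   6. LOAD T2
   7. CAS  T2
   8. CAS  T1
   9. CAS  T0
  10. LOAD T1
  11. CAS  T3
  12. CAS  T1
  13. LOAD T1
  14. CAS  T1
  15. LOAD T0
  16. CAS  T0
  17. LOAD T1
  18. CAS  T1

A

Run A:
step 1: T2 LOAD ⇒ load; ctr=0 reg=0
step 2: T2 CAS ⇒ ok; ctr=1 reg=0
step 3: T1 LOAD ⇒ load; ctr=1 reg=1
step 4: T2 LOAD ⇒ load; ctr=1 reg=1
step 5: T0 LOAD ⇒ load; ctr=1 reg=1
step 6: T1 CAS ⇒ ok; ctr=2 reg=1
step 7: T0 CAS ⇒ retry; ctr=2 reg=1
step 8: T2 CAS ⇒ retry; ctr=2 reg=1
step 9: T1 LOAD ⇒ load; ctr=2 reg=2
step 10: T0 LOAD ⇒ load; ctr=2 reg=2
step 11: T0 CAS ⇒ ok; ctr=3 reg=2
step 12: T1 CAS ⇒ retry; ctr=3 reg=2
step 13: T1 LOAD ⇒ load; ctr=3 reg=3
step 14: T1 CAS ⇒ ok; ctr=4 reg=3
step 15: T1 LOAD ⇒ load; ctr=4 reg=4
step 16: T1 CAS ⇒ ok; ctr=5 reg=4
step 17: T3 LOAD ⇒ load; ctr=5 reg=5
step 18: T3 CAS ⇒ ok; ctr=6 reg=5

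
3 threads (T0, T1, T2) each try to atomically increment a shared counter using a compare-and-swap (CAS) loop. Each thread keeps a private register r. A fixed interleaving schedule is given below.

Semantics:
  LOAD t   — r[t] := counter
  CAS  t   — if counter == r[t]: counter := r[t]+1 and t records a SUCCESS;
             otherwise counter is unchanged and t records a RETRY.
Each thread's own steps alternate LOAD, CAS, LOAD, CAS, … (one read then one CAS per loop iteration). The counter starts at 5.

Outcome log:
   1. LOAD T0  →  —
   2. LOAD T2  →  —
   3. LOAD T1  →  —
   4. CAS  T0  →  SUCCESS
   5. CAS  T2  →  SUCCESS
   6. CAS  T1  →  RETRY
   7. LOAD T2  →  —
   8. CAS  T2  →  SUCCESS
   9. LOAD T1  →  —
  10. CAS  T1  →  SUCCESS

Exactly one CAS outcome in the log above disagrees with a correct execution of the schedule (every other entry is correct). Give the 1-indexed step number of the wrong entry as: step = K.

step = 5

Re-executing:
#1 T0 reads 5
#2 T2 reads 5
#3 T1 reads 5
#4 T0 CAS(5→6) writes; counter now 6
#5 T2 CAS(5→6) fails; counter now 6
#6 T1 CAS(5→6) fails; counter now 6
#7 T2 reads 6
#8 T2 CAS(6→7) writes; counter now 7
#9 T1 reads 7
#10 T1 CAS(7→8) writes; counter now 8
Log disagrees first at step 5.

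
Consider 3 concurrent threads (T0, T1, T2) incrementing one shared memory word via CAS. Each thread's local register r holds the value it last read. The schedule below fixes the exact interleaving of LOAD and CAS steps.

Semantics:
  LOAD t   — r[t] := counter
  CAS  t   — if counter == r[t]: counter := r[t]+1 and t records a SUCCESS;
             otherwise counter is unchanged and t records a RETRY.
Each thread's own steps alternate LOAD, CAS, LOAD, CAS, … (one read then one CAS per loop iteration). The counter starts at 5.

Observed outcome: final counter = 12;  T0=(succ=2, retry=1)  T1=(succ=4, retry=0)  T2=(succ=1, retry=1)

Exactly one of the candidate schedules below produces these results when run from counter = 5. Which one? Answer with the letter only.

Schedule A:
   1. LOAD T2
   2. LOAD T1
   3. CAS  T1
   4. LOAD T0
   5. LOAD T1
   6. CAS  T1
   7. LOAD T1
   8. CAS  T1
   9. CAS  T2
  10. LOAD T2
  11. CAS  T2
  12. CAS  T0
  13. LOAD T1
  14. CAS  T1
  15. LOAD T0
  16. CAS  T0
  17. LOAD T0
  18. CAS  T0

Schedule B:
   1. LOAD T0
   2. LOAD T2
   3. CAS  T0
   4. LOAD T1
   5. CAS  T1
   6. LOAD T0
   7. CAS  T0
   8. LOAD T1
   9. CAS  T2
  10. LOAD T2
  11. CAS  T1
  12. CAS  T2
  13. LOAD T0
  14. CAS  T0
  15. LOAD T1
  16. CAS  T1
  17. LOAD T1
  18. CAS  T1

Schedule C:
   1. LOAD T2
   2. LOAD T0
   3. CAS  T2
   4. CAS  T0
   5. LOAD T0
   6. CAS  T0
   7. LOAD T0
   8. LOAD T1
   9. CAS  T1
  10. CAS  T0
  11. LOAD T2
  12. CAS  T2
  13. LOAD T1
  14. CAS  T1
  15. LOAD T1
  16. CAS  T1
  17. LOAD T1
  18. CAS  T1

Run A:
1. LOAD T2 → mem=5 r[T2]=5 [LOAD]
2. LOAD T1 → mem=5 r[T1]=5 [LOAD]
3. CAS T1 → mem=6 r[T1]=5 [OK]
4. LOAD T0 → mem=6 r[T0]=6 [LOAD]
5. LOAD T1 → mem=6 r[T1]=6 [LOAD]
6. CAS T1 → mem=7 r[T1]=6 [OK]
7. LOAD T1 → mem=7 r[T1]=7 [LOAD]
8. CAS T1 → mem=8 r[T1]=7 [OK]
9. CAS T2 → mem=8 r[T2]=5 [RETRY]
10. LOAD T2 → mem=8 r[T2]=8 [LOAD]
11. CAS T2 → mem=9 r[T2]=8 [OK]
12. CAS T0 → mem=9 r[T0]=6 [RETRY]
13. LOAD T1 → mem=9 r[T1]=9 [LOAD]
14. CAS T1 → mem=10 r[T1]=9 [OK]
15. LOAD T0 → mem=10 r[T0]=10 [LOAD]
16. CAS T0 → mem=11 r[T0]=10 [OK]
17. LOAD T0 → mem=11 r[T0]=11 [LOAD]
18. CAS T0 → mem=12 r[T0]=11 [OK]

A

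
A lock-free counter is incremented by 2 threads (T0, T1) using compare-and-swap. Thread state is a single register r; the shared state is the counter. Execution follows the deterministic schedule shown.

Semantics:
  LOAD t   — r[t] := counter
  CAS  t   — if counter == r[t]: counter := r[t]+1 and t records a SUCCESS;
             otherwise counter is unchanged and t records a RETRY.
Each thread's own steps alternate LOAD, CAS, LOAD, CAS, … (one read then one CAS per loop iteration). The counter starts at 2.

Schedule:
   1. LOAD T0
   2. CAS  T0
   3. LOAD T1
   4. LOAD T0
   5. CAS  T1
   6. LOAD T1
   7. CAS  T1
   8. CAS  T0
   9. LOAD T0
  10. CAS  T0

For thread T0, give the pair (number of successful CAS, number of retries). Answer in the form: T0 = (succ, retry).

   1) LOAD T0:  M=2  r_T0=2
   2) CAS  T0:  M=3  r_T0=2 ✓
   3) LOAD T1:  M=3  r_T1=3
   4) LOAD T0:  M=3  r_T0=3
   5) CAS  T1:  M=4  r_T1=3 ✓
   6) LOAD T1:  M=4  r_T1=4
   7) CAS  T1:  M=5  r_T1=4 ✓
   8) CAS  T0:  M=5  r_T0=3 ✗
   9) LOAD T0:  M=5  r_T0=5
  10) CAS  T0:  M=6  r_T0=5 ✓

T0 = (2, 1)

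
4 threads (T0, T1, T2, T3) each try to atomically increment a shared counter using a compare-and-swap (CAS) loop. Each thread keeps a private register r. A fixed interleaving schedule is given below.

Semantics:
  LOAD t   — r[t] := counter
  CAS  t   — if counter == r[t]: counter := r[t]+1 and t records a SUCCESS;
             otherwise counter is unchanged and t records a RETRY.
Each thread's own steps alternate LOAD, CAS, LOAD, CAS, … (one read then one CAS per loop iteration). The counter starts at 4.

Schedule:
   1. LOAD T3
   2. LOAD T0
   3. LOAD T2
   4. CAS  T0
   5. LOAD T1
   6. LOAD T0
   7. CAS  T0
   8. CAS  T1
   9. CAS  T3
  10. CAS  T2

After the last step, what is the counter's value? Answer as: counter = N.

T3 LOAD — after: cnt=4, r=4 — load
T0 LOAD — after: cnt=4, r=4 — load
T2 LOAD — after: cnt=4, r=4 — load
T0 CAS — after: cnt=5, r=4 — ok
T1 LOAD — after: cnt=5, r=5 — load
T0 LOAD — after: cnt=5, r=5 — load
T0 CAS — after: cnt=6, r=5 — ok
T1 CAS — after: cnt=6, r=5 — retry
T3 CAS — after: cnt=6, r=4 — retry
T2 CAS — after: cnt=6, r=4 — retry

counter = 6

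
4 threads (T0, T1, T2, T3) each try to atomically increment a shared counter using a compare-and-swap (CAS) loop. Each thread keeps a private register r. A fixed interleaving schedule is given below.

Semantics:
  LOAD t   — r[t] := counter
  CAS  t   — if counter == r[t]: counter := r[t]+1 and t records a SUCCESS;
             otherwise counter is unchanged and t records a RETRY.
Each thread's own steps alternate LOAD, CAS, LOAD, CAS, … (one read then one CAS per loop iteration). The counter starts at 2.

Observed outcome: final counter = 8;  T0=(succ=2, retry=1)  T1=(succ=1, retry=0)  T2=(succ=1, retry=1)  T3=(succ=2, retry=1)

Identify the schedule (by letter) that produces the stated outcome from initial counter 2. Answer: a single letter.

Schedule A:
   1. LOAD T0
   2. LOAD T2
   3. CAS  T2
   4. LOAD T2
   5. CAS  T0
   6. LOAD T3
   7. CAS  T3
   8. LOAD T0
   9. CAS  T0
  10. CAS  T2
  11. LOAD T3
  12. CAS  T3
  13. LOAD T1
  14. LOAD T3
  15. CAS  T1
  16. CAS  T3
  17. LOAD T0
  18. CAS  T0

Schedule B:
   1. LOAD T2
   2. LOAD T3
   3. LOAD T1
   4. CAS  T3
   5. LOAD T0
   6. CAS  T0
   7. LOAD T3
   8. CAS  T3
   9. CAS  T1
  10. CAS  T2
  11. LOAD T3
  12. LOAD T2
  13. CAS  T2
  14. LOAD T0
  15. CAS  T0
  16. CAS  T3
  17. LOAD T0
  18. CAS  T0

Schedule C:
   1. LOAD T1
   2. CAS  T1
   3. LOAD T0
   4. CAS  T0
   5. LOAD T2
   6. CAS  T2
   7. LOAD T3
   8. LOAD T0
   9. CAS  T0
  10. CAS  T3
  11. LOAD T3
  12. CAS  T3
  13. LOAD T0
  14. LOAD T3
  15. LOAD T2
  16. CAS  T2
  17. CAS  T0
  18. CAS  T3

Run A:
#1 T0 reads 2
#2 T2 reads 2
#3 T2 CAS(2→3) writes; counter now 3
#4 T2 reads 3
#5 T0 CAS(2→3) fails; counter now 3
#6 T3 reads 3
#7 T3 CAS(3→4) writes; counter now 4
#8 T0 reads 4
#9 T0 CAS(4→5) writes; counter now 5
#10 T2 CAS(3→4) fails; counter now 5
#11 T3 reads 5
#12 T3 CAS(5→6) writes; counter now 6
#13 T1 reads 6
#14 T3 reads 6
#15 T1 CAS(6→7) writes; counter now 7
#16 T3 CAS(6→7) fails; counter now 7
#17 T0 reads 7
#18 T0 CAS(7→8) writes; counter now 8

A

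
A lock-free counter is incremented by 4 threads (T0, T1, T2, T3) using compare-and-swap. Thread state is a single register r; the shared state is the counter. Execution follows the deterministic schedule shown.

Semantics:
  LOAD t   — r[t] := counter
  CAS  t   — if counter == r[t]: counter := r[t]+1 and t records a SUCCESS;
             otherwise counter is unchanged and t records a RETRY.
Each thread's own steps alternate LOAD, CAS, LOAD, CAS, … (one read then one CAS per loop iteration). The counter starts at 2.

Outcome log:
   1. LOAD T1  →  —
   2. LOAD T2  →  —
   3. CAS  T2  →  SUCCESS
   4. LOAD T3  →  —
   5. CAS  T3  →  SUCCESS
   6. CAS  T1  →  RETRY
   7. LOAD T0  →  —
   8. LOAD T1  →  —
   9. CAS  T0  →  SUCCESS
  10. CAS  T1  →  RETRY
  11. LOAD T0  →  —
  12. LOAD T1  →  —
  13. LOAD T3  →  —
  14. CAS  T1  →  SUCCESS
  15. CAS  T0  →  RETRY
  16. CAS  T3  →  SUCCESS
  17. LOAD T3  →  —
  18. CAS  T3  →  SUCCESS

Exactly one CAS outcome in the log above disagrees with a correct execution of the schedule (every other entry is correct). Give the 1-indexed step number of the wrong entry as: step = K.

Reference trace:
#1 T1 reads 2
#2 T2 reads 2
#3 T2 CAS(2→3) writes; counter now 3
#4 T3 reads 3
#5 T3 CAS(3→4) writes; counter now 4
#6 T1 CAS(2→3) fails; counter now 4
#7 T0 reads 4
#8 T1 reads 4
#9 T0 CAS(4→5) writes; counter now 5
#10 T1 CAS(4→5) fails; counter now 5
#11 T0 reads 5
#12 T1 reads 5
#13 T3 reads 5
#14 T1 CAS(5→6) writes; counter now 6
#15 T0 CAS(5→6) fails; counter now 6
#16 T3 CAS(5→6) fails; counter now 6
#17 T3 reads 6
#18 T3 CAS(6→7) writes; counter now 7
Flip is step 16.

step = 16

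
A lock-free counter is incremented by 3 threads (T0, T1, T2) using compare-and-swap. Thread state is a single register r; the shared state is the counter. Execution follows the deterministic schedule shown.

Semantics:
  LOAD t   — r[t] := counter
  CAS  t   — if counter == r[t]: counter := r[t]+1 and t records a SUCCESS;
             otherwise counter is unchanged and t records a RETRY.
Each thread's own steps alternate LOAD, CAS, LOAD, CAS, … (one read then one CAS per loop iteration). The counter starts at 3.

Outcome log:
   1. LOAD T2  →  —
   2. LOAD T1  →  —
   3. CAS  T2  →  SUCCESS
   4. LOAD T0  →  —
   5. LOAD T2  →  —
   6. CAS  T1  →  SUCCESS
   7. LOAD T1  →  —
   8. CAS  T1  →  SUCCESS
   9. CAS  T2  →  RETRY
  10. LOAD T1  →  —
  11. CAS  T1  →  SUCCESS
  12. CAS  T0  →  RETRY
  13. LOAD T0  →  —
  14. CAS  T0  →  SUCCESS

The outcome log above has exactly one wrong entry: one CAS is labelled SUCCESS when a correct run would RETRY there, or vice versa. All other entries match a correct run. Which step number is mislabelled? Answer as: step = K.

Re-executing:
T2 LOAD — after: cnt=3, r=3 — load
T1 LOAD — after: cnt=3, r=3 — load
T2 CAS — after: cnt=4, r=3 — ok
T0 LOAD — after: cnt=4, r=4 — load
T2 LOAD — after: cnt=4, r=4 — load
T1 CAS — after: cnt=4, r=3 — retry
T1 LOAD — after: cnt=4, r=4 — load
T1 CAS — after: cnt=5, r=4 — ok
T2 CAS — after: cnt=5, r=4 — retry
T1 LOAD — after: cnt=5, r=5 — load
T1 CAS — after: cnt=6, r=5 — ok
T0 CAS — after: cnt=6, r=4 — retry
T0 LOAD — after: cnt=6, r=6 — load
T0 CAS — after: cnt=7, r=6 — ok
Log disagrees first at step 6.

step = 6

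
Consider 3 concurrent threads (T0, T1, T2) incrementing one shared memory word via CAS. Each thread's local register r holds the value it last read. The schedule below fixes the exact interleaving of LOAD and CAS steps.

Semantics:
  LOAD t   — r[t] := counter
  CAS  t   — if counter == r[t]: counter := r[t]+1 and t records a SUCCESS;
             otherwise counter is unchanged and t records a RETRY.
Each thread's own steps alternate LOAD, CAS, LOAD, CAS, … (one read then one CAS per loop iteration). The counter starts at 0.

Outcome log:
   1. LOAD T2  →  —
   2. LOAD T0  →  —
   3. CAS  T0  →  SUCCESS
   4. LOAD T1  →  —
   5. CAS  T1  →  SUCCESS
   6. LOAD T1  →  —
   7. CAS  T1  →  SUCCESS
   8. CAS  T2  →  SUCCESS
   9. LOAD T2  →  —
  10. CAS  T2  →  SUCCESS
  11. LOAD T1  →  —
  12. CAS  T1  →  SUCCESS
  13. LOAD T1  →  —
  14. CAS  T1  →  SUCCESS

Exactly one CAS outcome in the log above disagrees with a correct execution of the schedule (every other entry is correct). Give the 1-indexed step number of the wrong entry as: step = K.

Re-executing:
[1] T2.load  rd  (counter 0, T2.r 0)
[2] T0.load  rd  (counter 0, T0.r 0)
[3] T0.cas  hit  (counter 1, T0.r 0)
[4] T1.load  rd  (counter 1, T1.r 1)
[5] T1.cas  hit  (counter 2, T1.r 1)
[6] T1.load  rd  (counter 2, T1.r 2)
[7] T1.cas  hit  (counter 3, T1.r 2)
[8] T2.cas  miss  (counter 3, T2.r 0)
[9] T2.load  rd  (counter 3, T2.r 3)
[10] T2.cas  hit  (counter 4, T2.r 3)
[11] T1.load  rd  (counter 4, T1.r 4)
[12] T1.cas  hit  (counter 5, T1.r 4)
[13] T1.load  rd  (counter 5, T1.r 5)
[14] T1.cas  hit  (counter 6, T1.r 5)
Flip is step 8.

step = 8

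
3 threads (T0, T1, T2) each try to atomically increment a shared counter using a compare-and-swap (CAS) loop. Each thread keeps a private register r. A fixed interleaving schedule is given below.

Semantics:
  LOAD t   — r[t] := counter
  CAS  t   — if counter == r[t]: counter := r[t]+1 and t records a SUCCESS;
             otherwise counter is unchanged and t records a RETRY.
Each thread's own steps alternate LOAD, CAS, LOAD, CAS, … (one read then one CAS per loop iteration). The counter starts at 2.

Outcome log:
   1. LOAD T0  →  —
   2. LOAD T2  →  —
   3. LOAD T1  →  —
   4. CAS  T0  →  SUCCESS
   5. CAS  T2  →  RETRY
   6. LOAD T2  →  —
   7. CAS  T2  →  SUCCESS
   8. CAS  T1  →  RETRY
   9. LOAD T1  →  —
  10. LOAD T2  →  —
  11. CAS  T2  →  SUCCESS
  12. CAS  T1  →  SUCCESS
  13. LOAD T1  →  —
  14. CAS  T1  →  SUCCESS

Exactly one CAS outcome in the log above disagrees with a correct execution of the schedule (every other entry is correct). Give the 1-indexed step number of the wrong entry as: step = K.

step = 12

Reference trace:
   1) LOAD T0:  M=2  r_T0=2
   2) LOAD T2:  M=2  r_T2=2
   3) LOAD T1:  M=2  r_T1=2
   4) CAS  T0:  M=3  r_T0=2 ✓
   5) CAS  T2:  M=3  r_T2=2 ✗
   6) LOAD T2:  M=3  r_T2=3
   7) CAS  T2:  M=4  r_T2=3 ✓
   8) CAS  T1:  M=4  r_T1=2 ✗
   9) LOAD T1:  M=4  r_T1=4
  10) LOAD T2:  M=4  r_T2=4
  11) CAS  T2:  M=5  r_T2=4 ✓
  12) CAS  T1:  M=5  r_T1=4 ✗
  13) LOAD T1:  M=5  r_T1=5
  14) CAS  T1:  M=6  r_T1=5 ✓
Flip is step 12.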